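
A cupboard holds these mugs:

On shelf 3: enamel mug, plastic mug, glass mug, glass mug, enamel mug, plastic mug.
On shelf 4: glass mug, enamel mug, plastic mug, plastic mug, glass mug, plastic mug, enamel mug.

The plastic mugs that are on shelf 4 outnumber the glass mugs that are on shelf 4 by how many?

plastic mugs on shelf 4: 3.
glass mugs on shelf 4: 2.
3 − 2 = 1.

1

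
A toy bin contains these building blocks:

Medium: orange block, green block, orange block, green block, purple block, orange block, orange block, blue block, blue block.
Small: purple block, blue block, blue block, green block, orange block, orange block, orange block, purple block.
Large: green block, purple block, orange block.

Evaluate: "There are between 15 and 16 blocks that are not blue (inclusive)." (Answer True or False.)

True

|blocks that are not blue| = 16.
The claim requires 15 ≤ 16 ≤ 16, which holds.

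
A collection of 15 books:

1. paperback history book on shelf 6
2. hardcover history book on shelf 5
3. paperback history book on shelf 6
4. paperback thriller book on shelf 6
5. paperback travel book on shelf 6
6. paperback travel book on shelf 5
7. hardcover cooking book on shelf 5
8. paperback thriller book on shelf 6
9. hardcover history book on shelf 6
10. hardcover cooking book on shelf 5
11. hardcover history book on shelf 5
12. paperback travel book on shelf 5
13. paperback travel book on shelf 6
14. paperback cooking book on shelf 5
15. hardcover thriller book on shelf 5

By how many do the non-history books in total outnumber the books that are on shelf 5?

non-history books: 10.
books on shelf 5: 8.
10 − 8 = 2.

2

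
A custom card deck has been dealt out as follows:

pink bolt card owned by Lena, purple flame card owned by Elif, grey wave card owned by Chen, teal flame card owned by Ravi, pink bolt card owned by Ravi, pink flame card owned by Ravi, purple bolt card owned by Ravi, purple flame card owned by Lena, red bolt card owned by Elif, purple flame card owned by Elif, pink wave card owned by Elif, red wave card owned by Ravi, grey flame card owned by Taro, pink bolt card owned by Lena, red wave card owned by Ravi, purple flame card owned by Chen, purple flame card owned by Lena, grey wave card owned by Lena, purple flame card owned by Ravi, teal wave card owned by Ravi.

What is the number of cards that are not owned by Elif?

Total cards: 20; with the excluded value: 4; remaining 20 − 4 = 16.

16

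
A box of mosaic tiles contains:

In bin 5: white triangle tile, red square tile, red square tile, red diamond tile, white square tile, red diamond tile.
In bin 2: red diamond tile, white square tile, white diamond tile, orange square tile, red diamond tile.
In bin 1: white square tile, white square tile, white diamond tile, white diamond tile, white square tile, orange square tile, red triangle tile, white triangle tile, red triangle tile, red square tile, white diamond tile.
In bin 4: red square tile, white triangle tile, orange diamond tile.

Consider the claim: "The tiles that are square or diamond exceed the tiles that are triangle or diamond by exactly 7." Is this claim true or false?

False

|tiles that are square or diamond| = 20.
|tiles that are triangle or diamond| = 14.
The claim requires 20 − 14 (= 6) to equal 7, which does not hold.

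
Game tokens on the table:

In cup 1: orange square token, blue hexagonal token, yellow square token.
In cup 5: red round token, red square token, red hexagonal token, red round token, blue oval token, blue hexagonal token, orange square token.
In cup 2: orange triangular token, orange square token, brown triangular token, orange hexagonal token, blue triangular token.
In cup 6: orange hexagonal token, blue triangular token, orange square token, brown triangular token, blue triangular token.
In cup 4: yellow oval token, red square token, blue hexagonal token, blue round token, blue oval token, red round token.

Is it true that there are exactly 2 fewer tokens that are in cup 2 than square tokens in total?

|tokens in cup 2| = 5.
|square tokens| = 7.
The claim requires 7 − 5 (= 2) to equal 2, which holds.

True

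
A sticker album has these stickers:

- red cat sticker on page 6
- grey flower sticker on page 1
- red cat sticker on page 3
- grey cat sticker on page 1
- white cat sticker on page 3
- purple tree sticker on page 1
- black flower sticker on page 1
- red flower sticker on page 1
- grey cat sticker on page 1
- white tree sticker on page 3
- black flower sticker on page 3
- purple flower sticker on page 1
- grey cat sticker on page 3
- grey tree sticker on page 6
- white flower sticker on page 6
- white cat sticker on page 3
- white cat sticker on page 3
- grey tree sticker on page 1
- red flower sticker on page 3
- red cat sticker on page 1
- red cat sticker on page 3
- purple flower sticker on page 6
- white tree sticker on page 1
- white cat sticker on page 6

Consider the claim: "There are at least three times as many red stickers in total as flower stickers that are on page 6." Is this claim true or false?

|red stickers| = 6.
|flower stickers on page 6| = 2.
The claim requires 6 ≥ 3 × 2 = 6, which holds.

True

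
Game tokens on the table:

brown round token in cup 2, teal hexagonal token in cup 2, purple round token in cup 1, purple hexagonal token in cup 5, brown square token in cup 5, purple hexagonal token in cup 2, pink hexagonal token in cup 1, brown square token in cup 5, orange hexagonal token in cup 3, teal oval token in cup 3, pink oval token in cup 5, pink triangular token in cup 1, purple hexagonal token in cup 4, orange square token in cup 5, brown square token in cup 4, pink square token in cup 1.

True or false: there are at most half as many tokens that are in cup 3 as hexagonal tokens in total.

There are 2 tokens in cup 3.
There are 6 hexagonal tokens.
The claim requires 2 × 2 = 4 ≤ 6, which holds.

True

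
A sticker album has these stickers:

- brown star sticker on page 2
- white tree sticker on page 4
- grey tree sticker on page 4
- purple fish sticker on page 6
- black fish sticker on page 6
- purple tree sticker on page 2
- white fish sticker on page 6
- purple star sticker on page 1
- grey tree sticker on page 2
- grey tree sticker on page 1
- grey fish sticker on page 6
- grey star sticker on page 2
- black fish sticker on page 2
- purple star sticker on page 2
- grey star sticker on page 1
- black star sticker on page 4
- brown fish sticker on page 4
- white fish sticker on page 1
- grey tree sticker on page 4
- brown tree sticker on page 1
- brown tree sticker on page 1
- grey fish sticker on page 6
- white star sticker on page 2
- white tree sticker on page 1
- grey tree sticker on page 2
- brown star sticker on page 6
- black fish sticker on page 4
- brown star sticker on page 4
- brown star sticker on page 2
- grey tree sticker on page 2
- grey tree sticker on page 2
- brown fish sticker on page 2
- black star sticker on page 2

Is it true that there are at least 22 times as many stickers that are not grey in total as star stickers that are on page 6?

True

stickers that are not grey: 22.
star stickers on page 6: 1.
The claim requires 22 ≥ 22 × 1 = 22, which holds.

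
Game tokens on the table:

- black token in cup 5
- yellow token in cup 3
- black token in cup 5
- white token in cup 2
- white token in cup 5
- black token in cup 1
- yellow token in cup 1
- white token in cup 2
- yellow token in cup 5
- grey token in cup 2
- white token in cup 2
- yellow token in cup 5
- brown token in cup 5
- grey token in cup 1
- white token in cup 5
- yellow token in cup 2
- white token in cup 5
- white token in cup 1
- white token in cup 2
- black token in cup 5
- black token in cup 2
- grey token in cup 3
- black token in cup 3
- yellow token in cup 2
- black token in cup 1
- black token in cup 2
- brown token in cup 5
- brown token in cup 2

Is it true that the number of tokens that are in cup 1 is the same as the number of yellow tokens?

There are 5 tokens in cup 1.
There are 6 yellow tokens.
The claim requires 5 = 6, which does not hold.

False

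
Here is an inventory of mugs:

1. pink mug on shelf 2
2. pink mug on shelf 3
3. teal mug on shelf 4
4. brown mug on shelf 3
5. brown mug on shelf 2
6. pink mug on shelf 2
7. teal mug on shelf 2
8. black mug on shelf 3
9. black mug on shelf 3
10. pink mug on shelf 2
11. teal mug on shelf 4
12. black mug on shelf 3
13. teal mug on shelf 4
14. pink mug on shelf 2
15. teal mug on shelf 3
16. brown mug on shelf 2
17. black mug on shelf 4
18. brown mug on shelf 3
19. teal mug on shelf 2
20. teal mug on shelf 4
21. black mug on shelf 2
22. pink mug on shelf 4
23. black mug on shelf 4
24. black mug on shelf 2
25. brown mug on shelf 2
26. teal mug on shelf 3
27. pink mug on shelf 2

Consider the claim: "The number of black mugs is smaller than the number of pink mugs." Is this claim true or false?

black mugs: 7.
pink mugs: 7.
The claim requires 7 < 7, which does not hold.

False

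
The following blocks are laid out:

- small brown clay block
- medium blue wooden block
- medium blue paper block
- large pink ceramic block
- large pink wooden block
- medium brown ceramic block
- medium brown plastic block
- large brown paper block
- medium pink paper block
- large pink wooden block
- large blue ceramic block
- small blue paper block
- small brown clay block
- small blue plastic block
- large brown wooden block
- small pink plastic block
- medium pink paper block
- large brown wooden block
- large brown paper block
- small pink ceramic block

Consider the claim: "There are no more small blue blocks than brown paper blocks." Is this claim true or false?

True

|small blue blocks| = 2.
|brown paper blocks| = 2.
The claim requires 2 ≤ 2, which holds.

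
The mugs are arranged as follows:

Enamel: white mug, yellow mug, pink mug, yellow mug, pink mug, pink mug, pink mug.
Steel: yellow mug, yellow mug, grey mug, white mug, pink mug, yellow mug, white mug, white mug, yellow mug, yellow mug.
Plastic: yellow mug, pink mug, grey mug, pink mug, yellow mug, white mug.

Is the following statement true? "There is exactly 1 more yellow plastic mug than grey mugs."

|yellow plastic mugs| = 2.
|grey mugs| = 2.
The claim requires 2 − 2 (= 0) to equal 1, which does not hold.

False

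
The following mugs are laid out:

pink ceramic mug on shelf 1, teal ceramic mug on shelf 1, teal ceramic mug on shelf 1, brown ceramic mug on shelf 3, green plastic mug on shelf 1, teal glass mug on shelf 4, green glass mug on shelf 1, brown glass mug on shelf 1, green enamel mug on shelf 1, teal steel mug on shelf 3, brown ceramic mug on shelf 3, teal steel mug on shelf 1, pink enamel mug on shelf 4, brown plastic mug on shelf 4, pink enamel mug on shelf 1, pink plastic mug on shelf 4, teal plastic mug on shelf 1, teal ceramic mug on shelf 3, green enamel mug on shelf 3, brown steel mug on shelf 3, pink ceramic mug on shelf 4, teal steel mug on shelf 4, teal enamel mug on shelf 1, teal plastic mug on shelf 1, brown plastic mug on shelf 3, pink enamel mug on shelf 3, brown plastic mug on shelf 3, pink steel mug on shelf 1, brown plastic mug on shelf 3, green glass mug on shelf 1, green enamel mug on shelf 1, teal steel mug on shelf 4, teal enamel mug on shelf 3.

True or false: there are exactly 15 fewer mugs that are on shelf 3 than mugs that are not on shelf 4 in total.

|mugs on shelf 3| = 11.
|mugs that are not on shelf 4| = 26.
The claim requires 26 − 11 (= 15) to equal 15, which holds.

True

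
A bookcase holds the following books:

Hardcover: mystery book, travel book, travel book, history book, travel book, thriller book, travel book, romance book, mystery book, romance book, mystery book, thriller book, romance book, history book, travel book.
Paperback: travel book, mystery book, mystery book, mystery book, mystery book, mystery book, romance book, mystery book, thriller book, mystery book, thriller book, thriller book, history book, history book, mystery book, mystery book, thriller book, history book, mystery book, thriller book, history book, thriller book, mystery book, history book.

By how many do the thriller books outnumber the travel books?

2

thriller books: 8.
travel books: 6.
8 − 6 = 2.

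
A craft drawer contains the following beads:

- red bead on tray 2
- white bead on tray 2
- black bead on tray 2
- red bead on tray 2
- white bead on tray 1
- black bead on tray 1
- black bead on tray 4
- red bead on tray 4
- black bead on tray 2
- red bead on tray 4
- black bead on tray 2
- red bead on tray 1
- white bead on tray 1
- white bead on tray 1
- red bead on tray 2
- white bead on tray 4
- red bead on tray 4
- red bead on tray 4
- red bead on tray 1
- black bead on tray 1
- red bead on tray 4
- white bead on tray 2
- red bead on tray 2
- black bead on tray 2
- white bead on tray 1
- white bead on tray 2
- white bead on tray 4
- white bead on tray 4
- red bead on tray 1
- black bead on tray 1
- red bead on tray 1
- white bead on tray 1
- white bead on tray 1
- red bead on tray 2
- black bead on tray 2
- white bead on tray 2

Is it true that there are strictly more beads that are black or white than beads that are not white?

False

beads that are black or white: 22.
beads that are not white: 23.
The claim requires 22 > 23, which does not hold.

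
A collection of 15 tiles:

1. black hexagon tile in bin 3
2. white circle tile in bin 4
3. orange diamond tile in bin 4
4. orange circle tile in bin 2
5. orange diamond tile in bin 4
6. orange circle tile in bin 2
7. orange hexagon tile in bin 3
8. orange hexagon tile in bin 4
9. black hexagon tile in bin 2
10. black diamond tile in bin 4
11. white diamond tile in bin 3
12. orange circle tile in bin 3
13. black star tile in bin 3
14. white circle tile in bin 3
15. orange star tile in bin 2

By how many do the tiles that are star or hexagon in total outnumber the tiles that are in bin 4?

tiles that are star or hexagon: 6.
tiles in bin 4: 5.
6 − 5 = 1.

1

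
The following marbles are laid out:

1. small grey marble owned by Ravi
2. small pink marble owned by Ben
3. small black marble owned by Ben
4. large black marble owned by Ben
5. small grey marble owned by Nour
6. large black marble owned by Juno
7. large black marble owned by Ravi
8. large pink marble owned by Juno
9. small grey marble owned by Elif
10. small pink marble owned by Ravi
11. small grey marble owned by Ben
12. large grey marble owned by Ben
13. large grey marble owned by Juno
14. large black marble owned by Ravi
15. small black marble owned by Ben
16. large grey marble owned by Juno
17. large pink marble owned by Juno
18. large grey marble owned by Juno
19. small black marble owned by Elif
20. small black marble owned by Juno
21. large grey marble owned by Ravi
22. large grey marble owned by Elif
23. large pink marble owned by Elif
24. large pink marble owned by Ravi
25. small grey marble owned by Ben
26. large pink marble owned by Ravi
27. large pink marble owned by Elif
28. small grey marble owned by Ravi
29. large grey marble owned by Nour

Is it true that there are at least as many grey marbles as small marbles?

grey marbles: 13.
small marbles: 12.
The claim requires 13 ≥ 12, which holds.

True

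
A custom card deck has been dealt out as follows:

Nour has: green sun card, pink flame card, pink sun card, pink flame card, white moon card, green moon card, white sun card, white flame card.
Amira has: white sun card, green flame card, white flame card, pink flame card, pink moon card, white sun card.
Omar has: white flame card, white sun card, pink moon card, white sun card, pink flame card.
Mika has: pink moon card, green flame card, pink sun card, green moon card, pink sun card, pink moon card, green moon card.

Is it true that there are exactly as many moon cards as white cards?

There are 8 moon cards.
There are 9 white cards.
The claim requires 8 = 9, which does not hold.

False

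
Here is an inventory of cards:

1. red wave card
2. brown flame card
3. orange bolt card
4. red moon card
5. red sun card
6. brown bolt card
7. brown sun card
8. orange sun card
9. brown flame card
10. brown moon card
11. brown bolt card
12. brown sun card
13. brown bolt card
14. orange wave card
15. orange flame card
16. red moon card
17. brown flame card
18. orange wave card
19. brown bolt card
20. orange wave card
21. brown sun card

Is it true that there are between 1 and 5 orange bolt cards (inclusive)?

|orange bolt cards| = 1.
The claim requires 1 ≤ 1 ≤ 5, which holds.

True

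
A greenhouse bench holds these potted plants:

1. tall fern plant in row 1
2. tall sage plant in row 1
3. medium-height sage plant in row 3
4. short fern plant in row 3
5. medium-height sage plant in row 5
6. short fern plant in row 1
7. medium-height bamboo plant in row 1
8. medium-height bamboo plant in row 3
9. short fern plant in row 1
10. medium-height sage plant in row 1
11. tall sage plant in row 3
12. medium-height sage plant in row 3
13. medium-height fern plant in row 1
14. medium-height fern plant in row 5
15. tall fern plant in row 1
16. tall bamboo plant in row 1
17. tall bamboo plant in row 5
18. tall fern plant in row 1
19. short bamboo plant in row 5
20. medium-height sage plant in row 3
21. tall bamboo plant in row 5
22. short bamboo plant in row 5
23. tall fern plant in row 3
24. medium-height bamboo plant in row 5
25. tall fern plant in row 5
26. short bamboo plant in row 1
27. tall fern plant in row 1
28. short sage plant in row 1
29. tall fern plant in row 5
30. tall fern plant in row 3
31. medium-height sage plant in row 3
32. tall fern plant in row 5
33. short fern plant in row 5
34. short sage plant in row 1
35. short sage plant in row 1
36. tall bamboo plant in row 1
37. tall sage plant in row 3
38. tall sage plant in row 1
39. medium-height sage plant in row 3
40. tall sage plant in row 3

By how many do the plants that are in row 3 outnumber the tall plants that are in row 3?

7

plants in row 3: 12.
tall plants in row 3: 5.
12 − 5 = 7.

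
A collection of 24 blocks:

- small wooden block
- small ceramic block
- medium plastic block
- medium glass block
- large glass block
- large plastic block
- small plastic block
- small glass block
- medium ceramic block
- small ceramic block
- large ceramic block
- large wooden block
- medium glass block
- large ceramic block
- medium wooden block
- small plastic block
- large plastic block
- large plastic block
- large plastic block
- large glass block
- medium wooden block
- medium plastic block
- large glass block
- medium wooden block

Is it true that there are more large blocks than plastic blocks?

large blocks: 10.
plastic blocks: 8.
The claim requires 10 > 8, which holds.

True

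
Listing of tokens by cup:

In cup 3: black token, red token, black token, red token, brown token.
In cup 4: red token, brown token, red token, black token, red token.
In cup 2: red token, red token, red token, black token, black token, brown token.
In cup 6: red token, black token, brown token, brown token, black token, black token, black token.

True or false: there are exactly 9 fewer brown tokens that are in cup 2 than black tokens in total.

False

There is 1 brown token in cup 2.
There are 9 black tokens.
The claim requires 9 − 1 (= 8) to equal 9, which does not hold.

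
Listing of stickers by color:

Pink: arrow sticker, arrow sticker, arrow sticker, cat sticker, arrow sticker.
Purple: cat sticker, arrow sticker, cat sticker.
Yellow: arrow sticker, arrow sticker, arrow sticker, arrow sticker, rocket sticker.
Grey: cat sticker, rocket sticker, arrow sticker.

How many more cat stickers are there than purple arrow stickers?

3

cat stickers: 4.
purple arrow stickers: 1.
4 − 1 = 3.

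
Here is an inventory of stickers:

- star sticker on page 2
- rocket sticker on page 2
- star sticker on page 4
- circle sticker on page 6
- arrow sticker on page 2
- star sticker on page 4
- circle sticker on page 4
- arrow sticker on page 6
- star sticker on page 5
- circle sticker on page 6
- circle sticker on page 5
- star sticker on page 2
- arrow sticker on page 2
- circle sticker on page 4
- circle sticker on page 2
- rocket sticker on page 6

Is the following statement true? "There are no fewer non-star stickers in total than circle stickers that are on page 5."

True

There are 11 non-star stickers.
There is 1 circle sticker on page 5.
The claim requires 11 ≥ 1, which holds.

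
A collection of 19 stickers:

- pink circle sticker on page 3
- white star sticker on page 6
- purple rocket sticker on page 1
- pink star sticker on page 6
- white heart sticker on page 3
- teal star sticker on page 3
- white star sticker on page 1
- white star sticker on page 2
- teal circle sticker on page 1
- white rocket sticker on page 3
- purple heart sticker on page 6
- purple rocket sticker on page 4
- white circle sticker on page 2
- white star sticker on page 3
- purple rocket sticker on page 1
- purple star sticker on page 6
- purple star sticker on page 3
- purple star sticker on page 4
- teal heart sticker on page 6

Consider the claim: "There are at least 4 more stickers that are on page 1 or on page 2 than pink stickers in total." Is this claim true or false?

True

There are 6 stickers on page 1 or on page 2.
There are 2 pink stickers.
The claim requires 6 − 2 = 4 ≥ 4, which holds.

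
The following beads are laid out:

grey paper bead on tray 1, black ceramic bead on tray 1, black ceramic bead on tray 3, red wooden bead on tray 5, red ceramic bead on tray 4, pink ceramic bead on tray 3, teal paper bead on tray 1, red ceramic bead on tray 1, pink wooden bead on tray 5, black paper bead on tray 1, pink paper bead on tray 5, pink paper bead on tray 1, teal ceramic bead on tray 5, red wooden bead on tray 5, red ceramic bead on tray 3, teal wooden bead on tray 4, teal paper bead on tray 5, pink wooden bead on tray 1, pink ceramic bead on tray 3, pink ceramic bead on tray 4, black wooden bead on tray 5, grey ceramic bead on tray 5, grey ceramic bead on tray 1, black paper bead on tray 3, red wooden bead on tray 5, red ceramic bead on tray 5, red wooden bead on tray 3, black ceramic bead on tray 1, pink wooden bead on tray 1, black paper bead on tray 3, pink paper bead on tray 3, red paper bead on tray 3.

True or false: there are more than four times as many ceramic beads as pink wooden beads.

There are 13 ceramic beads.
There are 3 pink wooden beads.
The claim requires 13 > 4 × 3 = 12, which holds.

True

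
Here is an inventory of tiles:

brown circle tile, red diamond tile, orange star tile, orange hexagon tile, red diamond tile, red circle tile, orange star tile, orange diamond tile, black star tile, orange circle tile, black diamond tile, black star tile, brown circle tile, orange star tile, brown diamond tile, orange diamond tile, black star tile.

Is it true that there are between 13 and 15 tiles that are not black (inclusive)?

True

|tiles that are not black| = 13.
The claim requires 13 ≤ 13 ≤ 15, which holds.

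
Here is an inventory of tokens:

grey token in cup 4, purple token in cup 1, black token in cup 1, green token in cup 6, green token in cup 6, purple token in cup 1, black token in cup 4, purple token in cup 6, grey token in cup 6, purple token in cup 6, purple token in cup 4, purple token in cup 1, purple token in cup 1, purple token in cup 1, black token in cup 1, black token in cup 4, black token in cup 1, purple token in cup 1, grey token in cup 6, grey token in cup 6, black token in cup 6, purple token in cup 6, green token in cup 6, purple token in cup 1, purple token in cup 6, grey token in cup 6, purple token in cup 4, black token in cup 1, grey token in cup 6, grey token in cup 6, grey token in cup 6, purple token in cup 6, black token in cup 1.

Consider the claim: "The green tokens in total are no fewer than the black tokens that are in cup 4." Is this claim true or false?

There are 3 green tokens.
There are 2 black tokens in cup 4.
The claim requires 3 ≥ 2, which holds.

True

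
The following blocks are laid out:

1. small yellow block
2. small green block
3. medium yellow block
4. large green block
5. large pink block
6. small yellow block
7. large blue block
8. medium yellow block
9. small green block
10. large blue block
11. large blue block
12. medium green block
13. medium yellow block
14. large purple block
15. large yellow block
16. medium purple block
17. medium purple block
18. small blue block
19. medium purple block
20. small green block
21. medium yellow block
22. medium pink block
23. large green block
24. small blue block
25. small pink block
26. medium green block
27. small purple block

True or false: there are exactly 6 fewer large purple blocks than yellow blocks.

True

|large purple blocks| = 1.
|yellow blocks| = 7.
The claim requires 7 − 1 (= 6) to equal 6, which holds.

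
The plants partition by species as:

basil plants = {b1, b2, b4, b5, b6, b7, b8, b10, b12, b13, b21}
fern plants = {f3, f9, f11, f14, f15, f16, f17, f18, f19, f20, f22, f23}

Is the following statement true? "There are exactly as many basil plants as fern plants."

|basil plants| = 11.
|fern plants| = 12.
The claim requires 11 = 12, which does not hold.

False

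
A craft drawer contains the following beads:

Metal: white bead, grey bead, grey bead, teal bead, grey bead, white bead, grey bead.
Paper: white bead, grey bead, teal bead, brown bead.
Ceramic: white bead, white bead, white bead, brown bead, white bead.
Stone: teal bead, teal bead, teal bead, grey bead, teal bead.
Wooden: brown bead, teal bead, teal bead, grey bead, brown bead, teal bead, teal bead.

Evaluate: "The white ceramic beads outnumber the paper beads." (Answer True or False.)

|white ceramic beads| = 4.
|paper beads| = 4.
The claim requires 4 > 4, which does not hold.

False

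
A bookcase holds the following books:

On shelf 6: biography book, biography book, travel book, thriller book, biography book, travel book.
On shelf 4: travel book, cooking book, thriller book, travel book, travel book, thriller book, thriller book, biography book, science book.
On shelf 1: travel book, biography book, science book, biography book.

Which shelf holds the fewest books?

Counts by shelf: shelf 4→9, shelf 6→6, shelf 1→4.
The minimum is 4, held uniquely by shelf 1.

shelf 1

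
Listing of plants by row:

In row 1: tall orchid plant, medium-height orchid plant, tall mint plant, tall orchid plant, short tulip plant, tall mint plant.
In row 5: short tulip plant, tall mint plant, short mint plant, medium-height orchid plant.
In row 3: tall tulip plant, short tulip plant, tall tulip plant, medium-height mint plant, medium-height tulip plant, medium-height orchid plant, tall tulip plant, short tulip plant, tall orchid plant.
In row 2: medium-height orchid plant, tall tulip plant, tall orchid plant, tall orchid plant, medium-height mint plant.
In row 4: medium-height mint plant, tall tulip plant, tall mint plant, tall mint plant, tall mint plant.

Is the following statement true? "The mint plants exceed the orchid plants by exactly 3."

There are 10 mint plants.
There are 9 orchid plants.
The claim requires 10 − 9 (= 1) to equal 3, which does not hold.

False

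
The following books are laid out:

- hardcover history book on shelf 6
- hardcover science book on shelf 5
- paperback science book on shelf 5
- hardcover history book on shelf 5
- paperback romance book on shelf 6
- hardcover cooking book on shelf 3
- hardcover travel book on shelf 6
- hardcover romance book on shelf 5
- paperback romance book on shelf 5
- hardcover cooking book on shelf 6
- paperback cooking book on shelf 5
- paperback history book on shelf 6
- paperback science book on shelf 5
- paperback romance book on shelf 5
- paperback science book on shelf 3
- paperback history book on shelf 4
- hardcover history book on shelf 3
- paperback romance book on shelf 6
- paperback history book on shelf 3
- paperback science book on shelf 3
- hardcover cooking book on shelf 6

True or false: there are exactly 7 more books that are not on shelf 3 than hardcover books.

There are 16 books that are not on shelf 3.
There are 9 hardcover books.
The claim requires 16 − 9 (= 7) to equal 7, which holds.

True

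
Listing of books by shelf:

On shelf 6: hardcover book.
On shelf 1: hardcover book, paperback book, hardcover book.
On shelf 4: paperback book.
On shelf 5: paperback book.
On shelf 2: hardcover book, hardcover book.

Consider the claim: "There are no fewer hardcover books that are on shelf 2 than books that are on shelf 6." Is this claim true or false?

True

There are 2 hardcover books on shelf 2.
There is 1 book on shelf 6.
The claim requires 2 ≥ 1, which holds.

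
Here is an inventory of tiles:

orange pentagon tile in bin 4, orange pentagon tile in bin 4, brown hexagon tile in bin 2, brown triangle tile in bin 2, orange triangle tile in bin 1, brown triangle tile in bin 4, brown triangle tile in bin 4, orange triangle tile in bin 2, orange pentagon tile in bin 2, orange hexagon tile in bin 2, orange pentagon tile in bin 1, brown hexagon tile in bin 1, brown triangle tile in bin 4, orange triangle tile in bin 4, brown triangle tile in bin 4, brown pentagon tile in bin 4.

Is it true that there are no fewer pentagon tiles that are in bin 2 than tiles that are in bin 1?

|pentagon tiles in bin 2| = 1.
|tiles in bin 1| = 3.
The claim requires 1 ≥ 3, which does not hold.

False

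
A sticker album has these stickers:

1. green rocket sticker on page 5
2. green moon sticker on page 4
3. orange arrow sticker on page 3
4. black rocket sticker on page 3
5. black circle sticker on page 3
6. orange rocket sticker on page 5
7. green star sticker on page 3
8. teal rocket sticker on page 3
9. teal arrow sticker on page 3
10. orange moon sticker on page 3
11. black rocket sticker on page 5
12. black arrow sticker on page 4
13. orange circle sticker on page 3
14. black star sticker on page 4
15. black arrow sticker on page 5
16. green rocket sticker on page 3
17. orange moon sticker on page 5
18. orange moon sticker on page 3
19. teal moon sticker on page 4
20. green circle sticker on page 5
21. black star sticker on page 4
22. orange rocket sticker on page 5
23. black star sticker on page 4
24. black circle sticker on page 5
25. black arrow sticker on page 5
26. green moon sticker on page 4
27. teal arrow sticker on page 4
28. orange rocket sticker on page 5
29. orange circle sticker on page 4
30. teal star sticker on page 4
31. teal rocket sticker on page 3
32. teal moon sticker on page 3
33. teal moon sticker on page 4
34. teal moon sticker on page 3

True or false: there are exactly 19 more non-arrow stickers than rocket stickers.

There are 28 non-arrow stickers.
There are 9 rocket stickers.
The claim requires 28 − 9 (= 19) to equal 19, which holds.

True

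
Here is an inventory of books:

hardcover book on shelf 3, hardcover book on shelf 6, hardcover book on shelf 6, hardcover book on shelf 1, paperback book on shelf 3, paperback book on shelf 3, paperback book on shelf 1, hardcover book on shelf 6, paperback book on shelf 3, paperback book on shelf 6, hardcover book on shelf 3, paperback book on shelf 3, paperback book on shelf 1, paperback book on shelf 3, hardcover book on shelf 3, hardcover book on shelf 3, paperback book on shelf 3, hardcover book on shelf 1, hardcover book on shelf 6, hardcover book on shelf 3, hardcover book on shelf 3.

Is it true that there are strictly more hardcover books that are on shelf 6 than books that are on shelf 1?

False

There are 4 hardcover books on shelf 6.
There are 4 books on shelf 1.
The claim requires 4 > 4, which does not hold.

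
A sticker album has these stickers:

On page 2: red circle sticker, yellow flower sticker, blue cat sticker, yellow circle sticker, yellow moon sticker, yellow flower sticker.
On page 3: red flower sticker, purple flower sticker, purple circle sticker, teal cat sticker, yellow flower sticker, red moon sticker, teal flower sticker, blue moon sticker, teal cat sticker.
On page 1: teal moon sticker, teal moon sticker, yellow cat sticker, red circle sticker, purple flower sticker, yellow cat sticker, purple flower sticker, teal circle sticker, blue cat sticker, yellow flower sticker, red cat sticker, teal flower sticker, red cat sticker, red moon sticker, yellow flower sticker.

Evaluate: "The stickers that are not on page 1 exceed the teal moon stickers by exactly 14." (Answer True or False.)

False

|stickers that are not on page 1| = 15.
|teal moon stickers| = 2.
The claim requires 15 − 2 (= 13) to equal 14, which does not hold.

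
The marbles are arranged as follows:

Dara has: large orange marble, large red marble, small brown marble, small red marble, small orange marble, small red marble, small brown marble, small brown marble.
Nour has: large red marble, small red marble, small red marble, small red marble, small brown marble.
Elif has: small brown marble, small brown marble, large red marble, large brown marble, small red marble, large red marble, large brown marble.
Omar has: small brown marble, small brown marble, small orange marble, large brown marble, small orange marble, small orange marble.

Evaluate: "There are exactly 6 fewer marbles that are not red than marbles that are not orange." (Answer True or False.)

False

marbles that are not red: 16.
marbles that are not orange: 21.
The claim requires 21 − 16 (= 5) to equal 6, which does not hold.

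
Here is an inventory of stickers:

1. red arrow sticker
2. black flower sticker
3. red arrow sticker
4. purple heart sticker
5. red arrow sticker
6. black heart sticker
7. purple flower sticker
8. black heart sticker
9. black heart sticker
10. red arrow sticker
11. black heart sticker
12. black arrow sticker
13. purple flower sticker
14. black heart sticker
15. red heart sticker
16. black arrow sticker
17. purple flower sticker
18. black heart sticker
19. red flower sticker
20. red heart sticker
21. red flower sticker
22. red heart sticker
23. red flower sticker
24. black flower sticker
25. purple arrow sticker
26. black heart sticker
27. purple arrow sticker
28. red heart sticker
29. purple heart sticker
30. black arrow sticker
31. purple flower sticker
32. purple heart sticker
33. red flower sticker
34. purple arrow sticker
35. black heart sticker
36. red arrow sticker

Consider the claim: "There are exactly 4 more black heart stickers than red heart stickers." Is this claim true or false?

black heart stickers: 8.
red heart stickers: 4.
The claim requires 8 − 4 (= 4) to equal 4, which holds.

True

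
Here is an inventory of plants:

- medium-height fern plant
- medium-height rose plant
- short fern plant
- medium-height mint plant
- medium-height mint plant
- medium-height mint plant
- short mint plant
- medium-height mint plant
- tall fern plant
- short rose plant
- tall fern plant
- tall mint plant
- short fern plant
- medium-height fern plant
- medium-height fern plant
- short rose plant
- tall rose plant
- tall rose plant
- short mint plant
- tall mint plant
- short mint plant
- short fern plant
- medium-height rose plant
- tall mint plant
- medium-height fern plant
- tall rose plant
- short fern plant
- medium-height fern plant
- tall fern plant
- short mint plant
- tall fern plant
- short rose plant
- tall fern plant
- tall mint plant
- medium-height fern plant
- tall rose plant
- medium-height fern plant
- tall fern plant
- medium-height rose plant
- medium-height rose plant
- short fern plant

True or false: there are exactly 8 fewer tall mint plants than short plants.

True

There are 4 tall mint plants.
There are 12 short plants.
The claim requires 12 − 4 (= 8) to equal 8, which holds.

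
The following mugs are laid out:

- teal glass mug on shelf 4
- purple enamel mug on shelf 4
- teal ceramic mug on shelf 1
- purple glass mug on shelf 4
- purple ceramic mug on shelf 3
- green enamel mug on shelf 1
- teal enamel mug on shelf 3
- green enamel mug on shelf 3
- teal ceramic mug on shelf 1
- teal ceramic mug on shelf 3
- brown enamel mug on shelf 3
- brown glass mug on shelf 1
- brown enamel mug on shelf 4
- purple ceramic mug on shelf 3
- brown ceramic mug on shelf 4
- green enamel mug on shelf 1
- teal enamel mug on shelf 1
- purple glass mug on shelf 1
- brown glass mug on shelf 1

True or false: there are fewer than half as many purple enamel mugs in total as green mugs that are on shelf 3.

False

purple enamel mugs: 1.
green mugs on shelf 3: 1.
The claim requires 2 × 1 = 2 < 1, which does not hold.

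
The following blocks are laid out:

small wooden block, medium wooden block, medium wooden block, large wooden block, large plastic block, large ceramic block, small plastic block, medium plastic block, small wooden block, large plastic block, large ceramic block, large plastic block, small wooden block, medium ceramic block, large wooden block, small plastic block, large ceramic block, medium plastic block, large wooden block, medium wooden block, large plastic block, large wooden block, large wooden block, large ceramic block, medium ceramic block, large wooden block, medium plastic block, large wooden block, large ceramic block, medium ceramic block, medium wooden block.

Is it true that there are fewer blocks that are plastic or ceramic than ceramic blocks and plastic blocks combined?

False

|blocks that are plastic or ceramic| = 17.
ceramic blocks: 8; plastic blocks: 9; combined: 8 + 9 = 17.
The claim requires 17 < 17, which does not hold.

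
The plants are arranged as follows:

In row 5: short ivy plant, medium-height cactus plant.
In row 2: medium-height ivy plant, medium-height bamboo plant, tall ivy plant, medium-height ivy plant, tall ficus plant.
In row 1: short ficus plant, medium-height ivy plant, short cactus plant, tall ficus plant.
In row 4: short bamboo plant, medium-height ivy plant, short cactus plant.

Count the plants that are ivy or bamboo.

bamboo: 2; ivy: 6; together 2 + 6 = 8.

8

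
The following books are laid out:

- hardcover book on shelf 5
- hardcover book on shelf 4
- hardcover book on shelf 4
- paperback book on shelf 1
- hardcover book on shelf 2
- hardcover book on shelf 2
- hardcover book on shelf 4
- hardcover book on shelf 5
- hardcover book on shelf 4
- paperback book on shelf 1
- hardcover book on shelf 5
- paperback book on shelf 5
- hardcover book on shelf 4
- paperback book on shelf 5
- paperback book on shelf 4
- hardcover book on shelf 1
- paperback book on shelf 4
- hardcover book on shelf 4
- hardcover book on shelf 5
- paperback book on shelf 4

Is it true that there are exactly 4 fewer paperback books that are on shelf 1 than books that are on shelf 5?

True

|paperback books on shelf 1| = 2.
|books on shelf 5| = 6.
The claim requires 6 − 2 (= 4) to equal 4, which holds.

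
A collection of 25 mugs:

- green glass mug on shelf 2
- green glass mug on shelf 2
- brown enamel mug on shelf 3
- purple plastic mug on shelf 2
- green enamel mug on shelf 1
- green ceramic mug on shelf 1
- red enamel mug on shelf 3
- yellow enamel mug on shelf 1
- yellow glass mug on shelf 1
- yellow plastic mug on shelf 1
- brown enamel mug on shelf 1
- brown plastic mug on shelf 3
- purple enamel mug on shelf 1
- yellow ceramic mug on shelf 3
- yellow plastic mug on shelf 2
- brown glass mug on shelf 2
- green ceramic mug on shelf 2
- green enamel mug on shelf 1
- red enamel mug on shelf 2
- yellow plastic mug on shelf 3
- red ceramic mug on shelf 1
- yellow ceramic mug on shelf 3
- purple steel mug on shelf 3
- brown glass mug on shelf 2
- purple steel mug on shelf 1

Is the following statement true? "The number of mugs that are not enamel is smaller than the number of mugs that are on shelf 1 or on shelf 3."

mugs that are not enamel: 17.
mugs on shelf 1 or on shelf 3: 17.
The claim requires 17 < 17, which does not hold.

False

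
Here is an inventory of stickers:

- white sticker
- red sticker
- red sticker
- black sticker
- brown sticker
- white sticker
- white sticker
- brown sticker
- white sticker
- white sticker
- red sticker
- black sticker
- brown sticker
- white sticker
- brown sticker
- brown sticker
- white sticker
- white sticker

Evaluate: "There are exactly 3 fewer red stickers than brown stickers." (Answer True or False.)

False

|red stickers| = 3.
|brown stickers| = 5.
The claim requires 5 − 3 (= 2) to equal 3, which does not hold.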